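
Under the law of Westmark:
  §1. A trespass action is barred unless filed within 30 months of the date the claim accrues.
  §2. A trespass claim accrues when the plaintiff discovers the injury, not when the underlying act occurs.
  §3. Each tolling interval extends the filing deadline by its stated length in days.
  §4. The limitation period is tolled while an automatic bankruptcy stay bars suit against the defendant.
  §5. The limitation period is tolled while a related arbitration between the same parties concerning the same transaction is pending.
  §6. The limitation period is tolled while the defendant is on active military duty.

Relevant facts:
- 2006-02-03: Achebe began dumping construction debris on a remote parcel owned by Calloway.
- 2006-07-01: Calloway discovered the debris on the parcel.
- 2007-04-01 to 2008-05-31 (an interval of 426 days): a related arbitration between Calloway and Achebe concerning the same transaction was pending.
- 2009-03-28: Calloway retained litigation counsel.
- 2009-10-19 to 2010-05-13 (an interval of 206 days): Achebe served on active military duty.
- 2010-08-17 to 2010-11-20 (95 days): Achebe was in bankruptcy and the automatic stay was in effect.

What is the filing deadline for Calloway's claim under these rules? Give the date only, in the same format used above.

2010-12-29

The claim did not accrue until Calloway discovered the injury on 2006-07-01; the 2006-02-03 act date does not start the clock under the stated rule.
30 months from 2006-07-01 is 2009-01-01.
The period was tolled for 426 days by the pending related arbitration (2007-04-01 to 2008-05-31), pushing the deadline to 2010-03-03.
The period was tolled for 206 days by the defendant's active military service (2009-10-19 to 2010-05-13), pushing the deadline to 2010-09-25.
The period was tolled for 95 days by the automatic bankruptcy stay (2010-08-17 to 2010-11-20), pushing the deadline to 2010-12-29.
The other events in the timeline have no effect on the limitation period under the stated rules.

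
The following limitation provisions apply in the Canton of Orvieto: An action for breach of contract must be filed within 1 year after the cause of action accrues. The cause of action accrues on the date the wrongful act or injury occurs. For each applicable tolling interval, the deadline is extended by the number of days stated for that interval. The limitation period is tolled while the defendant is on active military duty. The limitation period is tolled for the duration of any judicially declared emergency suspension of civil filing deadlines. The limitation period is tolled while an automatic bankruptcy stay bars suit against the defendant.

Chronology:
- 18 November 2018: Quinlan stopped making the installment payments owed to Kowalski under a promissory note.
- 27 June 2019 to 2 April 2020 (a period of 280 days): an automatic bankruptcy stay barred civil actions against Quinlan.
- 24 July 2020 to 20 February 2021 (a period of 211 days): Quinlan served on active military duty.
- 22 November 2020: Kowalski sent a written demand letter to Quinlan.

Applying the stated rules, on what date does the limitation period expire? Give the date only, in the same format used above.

The cause of action accrued on 18 November 2018, the date of the act.
The untolled deadline — 1 year after 18 November 2018 — is 18 November 2019.
Because the automatic bankruptcy stay ran from 27 June 2019 to 2 April 2020, the deadline is extended by 280 days to 24 August 2020.
The period was tolled for 211 days by the defendant's active military service (24 July 2020 to 20 February 2021), pushing the deadline to 23 March 2021.
The other events in the timeline have no effect on the limitation period under the stated rules.

23 March 2021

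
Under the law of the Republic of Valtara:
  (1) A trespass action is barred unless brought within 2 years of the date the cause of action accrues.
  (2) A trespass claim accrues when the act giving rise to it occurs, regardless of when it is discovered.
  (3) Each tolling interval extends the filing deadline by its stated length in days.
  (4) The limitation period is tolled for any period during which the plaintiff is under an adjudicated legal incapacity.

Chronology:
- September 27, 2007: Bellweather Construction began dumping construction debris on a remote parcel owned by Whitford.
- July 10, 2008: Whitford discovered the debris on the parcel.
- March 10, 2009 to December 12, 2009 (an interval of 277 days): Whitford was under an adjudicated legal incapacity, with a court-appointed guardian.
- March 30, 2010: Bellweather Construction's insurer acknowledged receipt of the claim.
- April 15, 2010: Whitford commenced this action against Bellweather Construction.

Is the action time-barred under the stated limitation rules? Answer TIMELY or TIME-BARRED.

TIMELY

Because the rule ties accrual to occurrence, the claim accrued on September 27, 2007, not on the July 10, 2008 discovery date.
The untolled deadline — 2 years after September 27, 2007 — is September 27, 2009.
The period was tolled for 277 days by the plaintiff's legal incapacity (March 10, 2009 to December 12, 2009), pushing the deadline to July 1, 2010.
The other events in the timeline have no effect on the limitation period under the stated rules.
Whitford filed on April 15, 2010, before the July 1, 2010 deadline, so the action is timely.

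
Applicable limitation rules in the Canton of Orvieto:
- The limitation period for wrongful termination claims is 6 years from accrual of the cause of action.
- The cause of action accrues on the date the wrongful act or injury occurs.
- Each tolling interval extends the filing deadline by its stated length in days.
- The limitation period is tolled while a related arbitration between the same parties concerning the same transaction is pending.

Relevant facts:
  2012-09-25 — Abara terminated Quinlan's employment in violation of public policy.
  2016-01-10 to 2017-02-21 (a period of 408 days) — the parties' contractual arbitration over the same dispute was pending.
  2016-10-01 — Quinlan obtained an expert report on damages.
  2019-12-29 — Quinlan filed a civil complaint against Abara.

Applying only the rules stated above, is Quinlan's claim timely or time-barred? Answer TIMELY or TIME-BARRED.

TIME-BARRED

The cause of action accrued on 2012-09-25, the date of the act.
6 years from 2012-09-25 is 2018-09-25.
The pending related arbitration from 2016-01-10 to 2017-02-21 tolled the period for 408 days, extending the deadline to 2019-11-07.
The other events in the timeline have no effect on the limitation period under the stated rules.
The 2019-12-29 filing falls after the 2019-11-07 deadline; the claim is time-barred.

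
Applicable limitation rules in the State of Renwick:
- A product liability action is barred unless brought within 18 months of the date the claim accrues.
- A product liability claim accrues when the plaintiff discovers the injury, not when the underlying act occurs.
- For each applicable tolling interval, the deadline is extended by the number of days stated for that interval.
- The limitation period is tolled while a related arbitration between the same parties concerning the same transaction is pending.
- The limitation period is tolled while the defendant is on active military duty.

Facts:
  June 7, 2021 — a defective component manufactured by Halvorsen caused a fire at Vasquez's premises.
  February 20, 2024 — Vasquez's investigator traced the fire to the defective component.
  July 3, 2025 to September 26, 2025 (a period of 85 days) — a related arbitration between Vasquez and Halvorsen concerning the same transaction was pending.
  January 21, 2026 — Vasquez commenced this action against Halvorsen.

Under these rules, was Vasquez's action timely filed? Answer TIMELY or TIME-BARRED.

The claim did not accrue until Vasquez discovered the injury on February 20, 2024; the June 7, 2021 act date does not start the clock under the stated rule.
18 months from February 20, 2024 is August 20, 2025.
The pending related arbitration from July 3, 2025 to September 26, 2025 tolled the period for 85 days, extending the deadline to November 13, 2025.
Vasquez filed on January 21, 2026, after the November 13, 2025 deadline, so the action is time-barred.

TIME-BARRED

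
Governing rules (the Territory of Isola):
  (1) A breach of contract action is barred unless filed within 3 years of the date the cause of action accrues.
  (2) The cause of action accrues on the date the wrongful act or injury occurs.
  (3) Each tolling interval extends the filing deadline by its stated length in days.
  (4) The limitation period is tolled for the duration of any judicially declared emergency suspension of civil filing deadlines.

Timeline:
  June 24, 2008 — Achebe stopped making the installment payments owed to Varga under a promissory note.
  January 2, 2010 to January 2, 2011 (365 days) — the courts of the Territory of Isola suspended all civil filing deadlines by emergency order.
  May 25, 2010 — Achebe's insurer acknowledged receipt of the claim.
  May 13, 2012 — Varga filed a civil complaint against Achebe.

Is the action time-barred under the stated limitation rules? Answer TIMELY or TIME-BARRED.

TIMELY

The cause of action accrued on June 24, 2008, the date of the act.
Adding the 3 years base period to June 24, 2008 gives a deadline of June 24, 2011, before any tolling.
Because the emergency suspension of filing deadlines ran from January 2, 2010 to January 2, 2011, the deadline is extended by 365 days to June 23, 2012.
None of the other events listed affects the running of the period under the stated rules.
Filing on May 13, 2012 beat the June 23, 2012 deadline — the action is timely.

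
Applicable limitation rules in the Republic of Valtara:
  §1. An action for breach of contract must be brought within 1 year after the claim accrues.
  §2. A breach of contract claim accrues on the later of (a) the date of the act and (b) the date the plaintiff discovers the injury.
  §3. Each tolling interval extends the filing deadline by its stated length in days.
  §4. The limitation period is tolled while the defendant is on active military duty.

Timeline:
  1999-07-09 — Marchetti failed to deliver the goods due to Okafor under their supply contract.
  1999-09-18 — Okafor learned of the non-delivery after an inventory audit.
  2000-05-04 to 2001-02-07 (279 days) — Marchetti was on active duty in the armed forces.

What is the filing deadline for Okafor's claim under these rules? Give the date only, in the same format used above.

The claim accrued on 1999-09-18 — the later of the 1999-07-09 act and the 1999-09-18 discovery.
1 year from 1999-09-18 is 2000-09-18.
Because the defendant's active military service ran from 2000-05-04 to 2001-02-07, the deadline is extended by 279 days to 2001-06-24.

2001-06-24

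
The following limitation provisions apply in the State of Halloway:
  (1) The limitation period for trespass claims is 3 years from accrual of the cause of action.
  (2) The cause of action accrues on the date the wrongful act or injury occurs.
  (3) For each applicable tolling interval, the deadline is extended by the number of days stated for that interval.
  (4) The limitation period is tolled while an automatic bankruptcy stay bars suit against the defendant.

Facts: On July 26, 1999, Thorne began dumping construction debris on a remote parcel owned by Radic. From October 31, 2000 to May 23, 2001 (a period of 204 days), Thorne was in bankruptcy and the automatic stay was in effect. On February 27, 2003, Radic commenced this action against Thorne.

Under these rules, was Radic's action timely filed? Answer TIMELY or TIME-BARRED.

The limitation period began to run on July 26, 1999.
3 years from July 26, 1999 is July 26, 2002.
The period was tolled for 204 days by the automatic bankruptcy stay (October 31, 2000 to May 23, 2001), pushing the deadline to February 15, 2003.
Filing on February 27, 2003 missed the February 15, 2003 deadline — the action is time-barred.

TIME-BARRED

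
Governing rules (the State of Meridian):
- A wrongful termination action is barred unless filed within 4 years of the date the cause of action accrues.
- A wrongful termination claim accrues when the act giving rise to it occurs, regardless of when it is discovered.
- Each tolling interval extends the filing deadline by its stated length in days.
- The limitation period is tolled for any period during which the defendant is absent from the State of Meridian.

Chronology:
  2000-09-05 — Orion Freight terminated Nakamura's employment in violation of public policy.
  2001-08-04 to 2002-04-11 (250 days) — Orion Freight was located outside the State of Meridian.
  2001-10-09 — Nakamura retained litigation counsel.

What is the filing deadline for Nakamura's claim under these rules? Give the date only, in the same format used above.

2005-05-13

The cause of action accrued on 2000-09-05, the date of the act.
The untolled deadline — 4 years after 2000-09-05 — is 2004-09-05.
The defendant's absence from the jurisdiction from 2001-08-04 to 2002-04-11 tolled the period for 250 days, extending the deadline to 2005-05-13.
Nothing else in the chronology tolls or restarts the period.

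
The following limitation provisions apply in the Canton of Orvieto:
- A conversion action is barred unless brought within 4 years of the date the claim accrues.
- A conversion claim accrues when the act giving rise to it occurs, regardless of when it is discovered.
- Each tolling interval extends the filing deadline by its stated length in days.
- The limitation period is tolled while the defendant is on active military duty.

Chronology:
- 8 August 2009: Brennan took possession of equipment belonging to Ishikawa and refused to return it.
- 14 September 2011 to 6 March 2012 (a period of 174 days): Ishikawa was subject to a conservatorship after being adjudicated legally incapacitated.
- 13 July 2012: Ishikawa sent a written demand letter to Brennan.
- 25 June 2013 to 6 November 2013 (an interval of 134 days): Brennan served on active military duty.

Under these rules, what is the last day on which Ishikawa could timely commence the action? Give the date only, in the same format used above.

The limitation period began to run on 8 August 2009.
The untolled deadline — 4 years after 8 August 2009 — is 8 August 2013.
The defendant's active military service from 25 June 2013 to 6 November 2013 tolled the period for 134 days, extending the deadline to 20 December 2013.
Although the plaintiff's incapacity ran from 14 September 2011 to 6 March 2012, the stated rules do not make that a tolling event, so it is disregarded.
Nothing else in the chronology tolls or restarts the period.

20 December 2013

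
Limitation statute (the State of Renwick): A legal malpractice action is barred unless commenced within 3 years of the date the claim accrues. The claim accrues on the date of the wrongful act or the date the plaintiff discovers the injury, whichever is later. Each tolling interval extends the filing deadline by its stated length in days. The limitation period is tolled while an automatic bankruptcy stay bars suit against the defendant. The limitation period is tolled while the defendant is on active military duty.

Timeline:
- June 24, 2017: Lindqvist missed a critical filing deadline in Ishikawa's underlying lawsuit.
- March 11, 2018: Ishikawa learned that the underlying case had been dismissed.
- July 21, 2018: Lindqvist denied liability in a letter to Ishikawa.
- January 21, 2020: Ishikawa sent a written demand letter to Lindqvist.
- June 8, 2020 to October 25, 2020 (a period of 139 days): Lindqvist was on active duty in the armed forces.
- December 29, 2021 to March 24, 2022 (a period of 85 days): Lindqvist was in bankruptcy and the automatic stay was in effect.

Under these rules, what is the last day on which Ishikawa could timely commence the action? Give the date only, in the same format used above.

July 28, 2021

Taking the later of the act (June 24, 2017) and discovery (March 11, 2018), the claim accrued on March 11, 2018.
3 years from March 11, 2018 is March 11, 2021.
The defendant's active military service from June 8, 2020 to October 25, 2020 tolled the period for 139 days, extending the deadline to July 28, 2021.
The automatic bankruptcy stay starting December 29, 2021 came too late — the period had run on July 28, 2021 — and so does not extend the deadline.
The other events in the timeline have no effect on the limitation period under the stated rules.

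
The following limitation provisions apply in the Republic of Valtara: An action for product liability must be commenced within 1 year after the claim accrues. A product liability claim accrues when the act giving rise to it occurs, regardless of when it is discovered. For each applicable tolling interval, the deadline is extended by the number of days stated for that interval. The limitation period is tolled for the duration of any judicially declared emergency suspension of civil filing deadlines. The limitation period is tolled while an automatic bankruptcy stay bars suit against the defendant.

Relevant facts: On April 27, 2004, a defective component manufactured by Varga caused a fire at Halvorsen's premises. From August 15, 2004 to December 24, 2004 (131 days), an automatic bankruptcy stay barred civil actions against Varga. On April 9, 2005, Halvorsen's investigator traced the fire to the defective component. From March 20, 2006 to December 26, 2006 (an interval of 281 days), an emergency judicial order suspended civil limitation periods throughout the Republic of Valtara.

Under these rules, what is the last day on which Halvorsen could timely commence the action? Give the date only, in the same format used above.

September 5, 2005

Because the rule ties accrual to occurrence, the claim accrued on April 27, 2004, not on the April 9, 2005 discovery date.
The untolled deadline — 1 year after April 27, 2004 — is April 27, 2005.
Because the automatic bankruptcy stay ran from August 15, 2004 to December 24, 2004, the deadline is extended by 131 days to September 5, 2005.
The emergency suspension of filing deadlines from March 20, 2006 to December 26, 2006 began after the period had already run on September 5, 2005, so it has no tolling effect.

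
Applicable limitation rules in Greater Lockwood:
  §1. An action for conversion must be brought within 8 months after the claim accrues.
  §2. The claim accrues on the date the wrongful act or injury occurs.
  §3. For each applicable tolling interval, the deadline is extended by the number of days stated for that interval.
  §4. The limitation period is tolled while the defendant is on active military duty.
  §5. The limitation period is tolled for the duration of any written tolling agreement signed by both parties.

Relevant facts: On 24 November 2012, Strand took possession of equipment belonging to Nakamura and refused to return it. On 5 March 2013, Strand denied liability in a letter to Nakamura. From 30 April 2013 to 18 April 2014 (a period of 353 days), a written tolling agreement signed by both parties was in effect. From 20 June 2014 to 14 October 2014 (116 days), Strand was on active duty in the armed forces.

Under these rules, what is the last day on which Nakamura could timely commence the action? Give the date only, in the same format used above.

5 November 2014

The claim accrued on 24 November 2012, the date of the act.
Adding the 8 months base period to 24 November 2012 gives a deadline of 24 July 2013, before any tolling.
The period was tolled for 353 days by the written tolling agreement (30 April 2013 to 18 April 2014), pushing the deadline to 12 July 2014.
The period was tolled for 116 days by the defendant's active military service (20 June 2014 to 14 October 2014), pushing the deadline to 5 November 2014.
None of the other events listed affects the running of the period under the stated rules.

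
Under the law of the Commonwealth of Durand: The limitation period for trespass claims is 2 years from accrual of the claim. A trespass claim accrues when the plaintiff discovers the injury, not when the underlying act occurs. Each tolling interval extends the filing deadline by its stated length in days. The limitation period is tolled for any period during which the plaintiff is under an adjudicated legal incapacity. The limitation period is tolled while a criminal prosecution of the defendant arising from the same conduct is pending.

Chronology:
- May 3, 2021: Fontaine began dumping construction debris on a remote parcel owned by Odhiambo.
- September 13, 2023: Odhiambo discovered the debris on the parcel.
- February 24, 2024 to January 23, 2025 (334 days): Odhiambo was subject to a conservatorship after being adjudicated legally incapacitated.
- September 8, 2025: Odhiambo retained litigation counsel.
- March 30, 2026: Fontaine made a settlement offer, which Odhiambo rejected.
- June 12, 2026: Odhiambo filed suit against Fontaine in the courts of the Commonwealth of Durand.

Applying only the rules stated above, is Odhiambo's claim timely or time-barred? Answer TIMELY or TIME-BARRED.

Accrual is tied to discovery, so the period began on September 13, 2023 rather than on May 3, 2021 when the act occurred.
Adding the 2 years base period to September 13, 2023 gives a deadline of September 13, 2025, before any tolling.
Because the plaintiff's legal incapacity ran from February 24, 2024 to January 23, 2025, the deadline is extended by 334 days to August 13, 2026.
The other events in the timeline have no effect on the limitation period under the stated rules.
Odhiambo filed on June 12, 2026, before the August 13, 2026 deadline, so the action is timely.

TIMELY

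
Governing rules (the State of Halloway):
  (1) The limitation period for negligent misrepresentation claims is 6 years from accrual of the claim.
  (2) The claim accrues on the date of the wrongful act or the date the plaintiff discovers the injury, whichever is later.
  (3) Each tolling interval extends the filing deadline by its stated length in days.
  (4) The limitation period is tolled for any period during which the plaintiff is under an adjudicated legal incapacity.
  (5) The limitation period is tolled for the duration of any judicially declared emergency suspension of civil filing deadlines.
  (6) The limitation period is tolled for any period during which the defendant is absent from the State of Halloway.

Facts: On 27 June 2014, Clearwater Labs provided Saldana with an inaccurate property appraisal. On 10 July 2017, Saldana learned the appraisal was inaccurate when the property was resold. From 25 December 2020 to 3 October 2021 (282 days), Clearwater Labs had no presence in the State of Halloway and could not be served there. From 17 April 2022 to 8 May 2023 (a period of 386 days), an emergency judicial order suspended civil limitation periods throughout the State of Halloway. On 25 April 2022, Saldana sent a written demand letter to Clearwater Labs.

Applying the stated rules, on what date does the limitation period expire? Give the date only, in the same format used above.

8 May 2025

Because discovery on 10 July 2017 post-dates the 27 June 2014 act, accrual under the later-of rule falls on 10 July 2017.
Adding the 6 years base period to 10 July 2017 gives a deadline of 10 July 2023, before any tolling.
The defendant's absence from the jurisdiction from 25 December 2020 to 3 October 2021 tolled the period for 282 days, extending the deadline to 17 April 2024.
Because the emergency suspension of filing deadlines ran from 17 April 2022 to 8 May 2023, the deadline is extended by 386 days to 8 May 2025.
Nothing else in the chronology tolls or restarts the period.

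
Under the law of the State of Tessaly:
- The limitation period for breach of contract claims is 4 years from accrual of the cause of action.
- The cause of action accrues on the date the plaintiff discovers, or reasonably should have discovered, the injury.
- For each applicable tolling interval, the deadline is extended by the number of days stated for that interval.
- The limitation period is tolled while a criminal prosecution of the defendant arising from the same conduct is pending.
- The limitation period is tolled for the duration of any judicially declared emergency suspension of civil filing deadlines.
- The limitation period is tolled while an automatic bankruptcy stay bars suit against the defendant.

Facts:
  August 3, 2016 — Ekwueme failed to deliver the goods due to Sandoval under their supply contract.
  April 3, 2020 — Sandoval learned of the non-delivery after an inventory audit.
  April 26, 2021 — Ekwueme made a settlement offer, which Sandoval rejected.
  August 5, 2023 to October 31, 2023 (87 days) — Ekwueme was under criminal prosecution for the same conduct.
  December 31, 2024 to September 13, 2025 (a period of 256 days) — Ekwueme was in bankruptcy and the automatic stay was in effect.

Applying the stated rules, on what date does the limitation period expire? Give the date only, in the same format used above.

June 29, 2024

The claim did not accrue until Sandoval discovered the injury on April 3, 2020; the August 3, 2016 act date does not start the clock under the stated rule.
The untolled deadline — 4 years after April 3, 2020 — is April 3, 2024.
The pending criminal prosecution from August 5, 2023 to October 31, 2023 tolled the period for 87 days, extending the deadline to June 29, 2024.
The automatic bankruptcy stay starting December 31, 2024 came too late — the period had run on June 29, 2024 — and so does not extend the deadline.
The other events in the timeline have no effect on the limitation period under the stated rules.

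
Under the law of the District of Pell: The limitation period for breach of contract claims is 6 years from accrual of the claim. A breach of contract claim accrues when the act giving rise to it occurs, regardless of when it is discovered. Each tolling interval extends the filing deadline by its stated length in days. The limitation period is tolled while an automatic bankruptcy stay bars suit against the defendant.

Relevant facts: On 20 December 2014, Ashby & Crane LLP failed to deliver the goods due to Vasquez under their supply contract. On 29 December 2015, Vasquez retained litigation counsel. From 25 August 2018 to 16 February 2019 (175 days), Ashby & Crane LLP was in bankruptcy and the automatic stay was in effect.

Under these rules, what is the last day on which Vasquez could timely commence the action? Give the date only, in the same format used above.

The claim accrued on 20 December 2014, the date of the act.
The untolled deadline — 6 years after 20 December 2014 — is 20 December 2020.
The period was tolled for 175 days by the automatic bankruptcy stay (25 August 2018 to 16 February 2019), pushing the deadline to 13 June 2021.
None of the other events listed affects the running of the period under the stated rules.

13 June 2021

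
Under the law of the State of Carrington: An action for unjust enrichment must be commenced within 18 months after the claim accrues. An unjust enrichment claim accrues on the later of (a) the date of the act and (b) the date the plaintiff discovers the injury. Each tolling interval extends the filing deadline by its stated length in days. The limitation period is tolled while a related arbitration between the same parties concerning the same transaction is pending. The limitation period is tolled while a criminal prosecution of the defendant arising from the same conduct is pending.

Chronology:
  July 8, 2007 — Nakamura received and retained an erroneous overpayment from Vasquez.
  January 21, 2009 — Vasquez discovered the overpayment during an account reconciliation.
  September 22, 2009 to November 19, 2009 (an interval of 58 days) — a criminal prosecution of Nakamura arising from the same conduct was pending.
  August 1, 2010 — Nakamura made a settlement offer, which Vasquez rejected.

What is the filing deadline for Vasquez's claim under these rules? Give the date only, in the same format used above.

The claim accrued on January 21, 2009 — the later of the July 8, 2007 act and the January 21, 2009 discovery.
Adding the 18 months base period to January 21, 2009 gives a deadline of July 21, 2010, before any tolling.
The period was tolled for 58 days by the pending criminal prosecution (September 22, 2009 to November 19, 2009), pushing the deadline to September 17, 2010.
The other events in the timeline have no effect on the limitation period under the stated rules.

September 17, 2010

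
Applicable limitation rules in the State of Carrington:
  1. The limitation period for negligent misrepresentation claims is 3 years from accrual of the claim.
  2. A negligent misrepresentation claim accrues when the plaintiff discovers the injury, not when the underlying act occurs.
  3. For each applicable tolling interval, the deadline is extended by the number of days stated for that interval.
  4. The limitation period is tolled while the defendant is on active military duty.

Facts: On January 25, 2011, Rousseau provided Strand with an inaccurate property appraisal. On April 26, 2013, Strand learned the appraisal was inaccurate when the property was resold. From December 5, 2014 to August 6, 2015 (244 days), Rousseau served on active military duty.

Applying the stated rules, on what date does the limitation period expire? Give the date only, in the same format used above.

December 26, 2016

Accrual is tied to discovery, so the period began on April 26, 2013 rather than on January 25, 2011 when the act occurred.
Adding the 3 years base period to April 26, 2013 gives a deadline of April 26, 2016, before any tolling.
Because the defendant's active military service ran from December 5, 2014 to August 6, 2015, the deadline is extended by 244 days to December 26, 2016.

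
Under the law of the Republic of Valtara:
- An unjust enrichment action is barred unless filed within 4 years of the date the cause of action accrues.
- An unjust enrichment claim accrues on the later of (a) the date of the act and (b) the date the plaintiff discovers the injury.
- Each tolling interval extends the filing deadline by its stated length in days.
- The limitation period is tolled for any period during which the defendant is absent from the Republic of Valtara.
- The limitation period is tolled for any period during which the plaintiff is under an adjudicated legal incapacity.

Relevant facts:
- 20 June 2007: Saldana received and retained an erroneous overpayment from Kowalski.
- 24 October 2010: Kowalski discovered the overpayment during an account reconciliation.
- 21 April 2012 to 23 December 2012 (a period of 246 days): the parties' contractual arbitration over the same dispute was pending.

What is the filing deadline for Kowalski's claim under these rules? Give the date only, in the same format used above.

Because discovery on 24 October 2010 post-dates the 20 June 2007 act, accrual under the later-of rule falls on 24 October 2010.
The untolled deadline — 4 years after 24 October 2010 — is 24 October 2014.
The pending related arbitration from 21 April 2012 to 23 December 2012 does not toll the period, because no stated rule makes a pending arbitration a tolling event.

24 October 2014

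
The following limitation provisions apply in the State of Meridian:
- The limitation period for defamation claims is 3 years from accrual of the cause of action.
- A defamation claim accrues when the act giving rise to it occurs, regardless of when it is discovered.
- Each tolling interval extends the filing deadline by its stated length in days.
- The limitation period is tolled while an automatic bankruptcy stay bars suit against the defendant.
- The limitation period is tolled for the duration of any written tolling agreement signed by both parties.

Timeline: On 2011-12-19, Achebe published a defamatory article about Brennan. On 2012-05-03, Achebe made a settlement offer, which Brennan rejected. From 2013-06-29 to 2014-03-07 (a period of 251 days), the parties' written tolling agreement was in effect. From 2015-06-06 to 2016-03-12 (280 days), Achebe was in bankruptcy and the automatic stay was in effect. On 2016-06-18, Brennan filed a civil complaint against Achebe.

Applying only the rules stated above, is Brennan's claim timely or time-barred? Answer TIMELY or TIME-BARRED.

TIME-BARRED

The limitation period began to run on 2011-12-19.
3 years from 2011-12-19 is 2014-12-19.
The period was tolled for 251 days by the written tolling agreement (2013-06-29 to 2014-03-07), pushing the deadline to 2015-08-27.
The automatic bankruptcy stay from 2015-06-06 to 2016-03-12 tolled the period for 280 days, extending the deadline to 2016-06-02.
The other events in the timeline have no effect on the limitation period under the stated rules.
The 2016-06-18 filing falls after the 2016-06-02 deadline; the claim is time-barred.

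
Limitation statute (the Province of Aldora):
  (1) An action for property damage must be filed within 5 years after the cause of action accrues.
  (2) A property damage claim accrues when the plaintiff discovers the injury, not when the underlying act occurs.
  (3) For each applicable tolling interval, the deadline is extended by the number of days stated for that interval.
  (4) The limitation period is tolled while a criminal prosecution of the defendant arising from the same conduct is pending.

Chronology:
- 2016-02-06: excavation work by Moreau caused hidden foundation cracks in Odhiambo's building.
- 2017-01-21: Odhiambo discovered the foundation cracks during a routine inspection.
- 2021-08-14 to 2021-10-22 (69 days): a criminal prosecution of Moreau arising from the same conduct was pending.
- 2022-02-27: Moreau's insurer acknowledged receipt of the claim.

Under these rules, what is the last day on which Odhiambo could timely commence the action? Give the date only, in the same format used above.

Accrual is tied to discovery, so the period began on 2017-01-21 rather than on 2016-02-06 when the act occurred.
The untolled deadline — 5 years after 2017-01-21 — is 2022-01-21.
The period was tolled for 69 days by the pending criminal prosecution (2021-08-14 to 2021-10-22), pushing the deadline to 2022-03-31.
Nothing else in the chronology tolls or restarts the period.

2022-03-31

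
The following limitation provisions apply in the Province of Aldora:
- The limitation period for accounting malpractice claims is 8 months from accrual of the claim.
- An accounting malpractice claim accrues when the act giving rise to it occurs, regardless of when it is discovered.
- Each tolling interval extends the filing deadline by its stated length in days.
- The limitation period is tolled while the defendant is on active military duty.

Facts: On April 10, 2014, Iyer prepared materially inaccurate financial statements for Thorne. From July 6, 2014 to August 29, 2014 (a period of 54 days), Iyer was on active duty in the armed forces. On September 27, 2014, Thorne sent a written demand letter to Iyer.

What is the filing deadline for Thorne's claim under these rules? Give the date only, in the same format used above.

The claim accrued on April 10, 2014, when the wrongful act occurred.
Adding the 8 months base period to April 10, 2014 gives a deadline of December 10, 2014, before any tolling.
The period was tolled for 54 days by the defendant's active military service (July 6, 2014 to August 29, 2014), pushing the deadline to February 2, 2015.
Nothing else in the chronology tolls or restarts the period.

February 2, 2015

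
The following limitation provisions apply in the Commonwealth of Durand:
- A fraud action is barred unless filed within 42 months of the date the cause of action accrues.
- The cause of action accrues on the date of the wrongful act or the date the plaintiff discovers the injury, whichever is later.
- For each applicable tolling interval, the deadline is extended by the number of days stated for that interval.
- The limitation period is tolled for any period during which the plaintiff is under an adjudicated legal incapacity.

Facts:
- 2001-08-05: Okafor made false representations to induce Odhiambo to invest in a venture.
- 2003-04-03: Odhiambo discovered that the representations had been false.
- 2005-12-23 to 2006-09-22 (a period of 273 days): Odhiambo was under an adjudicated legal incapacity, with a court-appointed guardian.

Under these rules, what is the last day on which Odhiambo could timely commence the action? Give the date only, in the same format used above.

Taking the later of the act (2001-08-05) and discovery (2003-04-03), the claim accrued on 2003-04-03.
Adding the 42 months base period to 2003-04-03 gives a deadline of 2006-10-03, before any tolling.
The plaintiff's legal incapacity from 2005-12-23 to 2006-09-22 tolled the period for 273 days, extending the deadline to 2007-07-03.

2007-07-03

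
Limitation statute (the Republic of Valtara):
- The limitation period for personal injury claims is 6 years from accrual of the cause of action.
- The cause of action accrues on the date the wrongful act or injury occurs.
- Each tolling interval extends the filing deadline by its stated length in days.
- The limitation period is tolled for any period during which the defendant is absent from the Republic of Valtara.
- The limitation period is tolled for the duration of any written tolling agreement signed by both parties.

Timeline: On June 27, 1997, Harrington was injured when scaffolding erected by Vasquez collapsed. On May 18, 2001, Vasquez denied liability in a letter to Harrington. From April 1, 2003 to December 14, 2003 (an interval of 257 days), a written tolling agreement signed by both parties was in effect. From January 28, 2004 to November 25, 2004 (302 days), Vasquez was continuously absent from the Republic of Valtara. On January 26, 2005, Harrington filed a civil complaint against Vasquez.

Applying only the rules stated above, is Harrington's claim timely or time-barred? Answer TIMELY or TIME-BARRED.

TIME-BARRED

The claim accrued on June 27, 1997, when the wrongful act occurred.
The untolled deadline — 6 years after June 27, 1997 — is June 27, 2003.
Because the written tolling agreement ran from April 1, 2003 to December 14, 2003, the deadline is extended by 257 days to March 10, 2004.
Because the defendant's absence from the jurisdiction ran from January 28, 2004 to November 25, 2004, the deadline is extended by 302 days to January 6, 2005.
Nothing else in the chronology tolls or restarts the period.
Harrington filed on January 26, 2005, after the January 6, 2005 deadline, so the action is time-barred.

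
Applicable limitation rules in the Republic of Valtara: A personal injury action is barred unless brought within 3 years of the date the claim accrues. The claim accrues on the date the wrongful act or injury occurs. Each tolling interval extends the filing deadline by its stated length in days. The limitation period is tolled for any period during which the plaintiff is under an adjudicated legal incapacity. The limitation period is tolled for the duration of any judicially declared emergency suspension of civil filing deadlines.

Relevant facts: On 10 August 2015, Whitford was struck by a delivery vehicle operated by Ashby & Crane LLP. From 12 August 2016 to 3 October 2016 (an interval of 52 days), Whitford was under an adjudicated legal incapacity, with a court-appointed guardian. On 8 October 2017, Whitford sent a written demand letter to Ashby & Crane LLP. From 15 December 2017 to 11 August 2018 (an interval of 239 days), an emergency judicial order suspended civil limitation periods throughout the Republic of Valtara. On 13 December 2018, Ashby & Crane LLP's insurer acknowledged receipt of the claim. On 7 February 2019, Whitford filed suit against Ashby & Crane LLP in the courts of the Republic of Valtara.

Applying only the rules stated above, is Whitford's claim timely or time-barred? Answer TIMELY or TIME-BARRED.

The claim accrued on 10 August 2015, the date of the act.
The untolled deadline — 3 years after 10 August 2015 — is 10 August 2018.
The period was tolled for 52 days by the plaintiff's legal incapacity (12 August 2016 to 3 October 2016), pushing the deadline to 1 October 2018.
The period was tolled for 239 days by the emergency suspension of filing deadlines (15 December 2017 to 11 August 2018), pushing the deadline to 28 May 2019.
Nothing else in the chronology tolls or restarts the period.
Whitford filed on 7 February 2019, before the 28 May 2019 deadline, so the action is timely.

TIMELY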